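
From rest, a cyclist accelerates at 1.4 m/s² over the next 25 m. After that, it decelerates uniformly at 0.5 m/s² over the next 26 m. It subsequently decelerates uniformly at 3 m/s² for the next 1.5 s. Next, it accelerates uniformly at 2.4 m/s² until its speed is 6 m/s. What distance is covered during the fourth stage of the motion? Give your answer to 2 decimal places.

Phase 1 (accelerating): v₀ = 0 m/s, a = 1.4 m/s².
v² = v₀² + 2aΔx = 0² + 2·1.4·25 = 70.0 → v = 8.37 m/s
t = (v − v₀)/a = (8.37 − 0)/1.4 = 5.98 s

Phase 2 (decelerating): v₀ = 8.37 m/s, a = -0.5 m/s².
v² = v₀² + 2aΔx = 8.37² + 2·-0.5·26 = 44.0 → v = 6.63 m/s
t = (v − v₀)/a = (6.63 − 8.37)/-0.5 = 3.47 s

Phase 3 (decelerating): v₀ = 6.63 m/s, a = -3 m/s².
v = v₀ + at = 6.63 + (-3)(1.5) = 2.13 m/s
Δx = v₀t + ½at² = 6.63·1.5 + 0.5·-3·1.5² = 6.57 m

Phase 4 (accelerating): v₀ = 2.13 m/s, a = 2.4 m/s².
v = v₀ + at → t = (6 − 2.13) / 2.4 = 1.61 s
v² = v₀² + 2aΔx → Δx = (6² − 2.13²)/(2·2.4) = 6.55 m
Distance in phase 4 = 6.55 m

6.55 m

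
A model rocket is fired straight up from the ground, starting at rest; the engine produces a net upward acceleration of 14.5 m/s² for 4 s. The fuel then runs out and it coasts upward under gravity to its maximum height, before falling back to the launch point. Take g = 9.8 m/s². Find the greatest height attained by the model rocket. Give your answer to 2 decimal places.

Phase 1 (powered ascent): v₀ = 0 m/s, a = 14.5 m/s².
v = v₀ + at = 0 + (14.5)(4) = 58.0 m/s
Δx = v₀t + ½at² = 0·4 + 0.5·14.5·4² = 116 m

Phase 2 (coasting upward): v₀ = 58.0 m/s, a = -9.8 m/s².
v = v₀ + at → t = (0 − 58.0) / -9.8 = 5.92 s
v² = v₀² + 2aΔx → Δx = (0² − 58.0²)/(2·-9.8) = 172 m
Maximum height = 116 + 172 = 288 m

287.63 m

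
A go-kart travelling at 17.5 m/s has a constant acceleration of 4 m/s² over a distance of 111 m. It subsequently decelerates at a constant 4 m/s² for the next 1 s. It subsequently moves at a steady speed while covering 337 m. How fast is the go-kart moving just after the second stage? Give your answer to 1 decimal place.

30.6 m/s

Phase 1 (accelerating): v₀ = 17.5 m/s, a = 4 m/s².
v² = v₀² + 2aΔx = 17.5² + 2·4·111 = 1190 → v = 34.6 m/s
t = (v − v₀)/a = (34.6 − 17.5)/4 = 4.26 s

Phase 2 (decelerating): v₀ = 34.6 m/s, a = -4 m/s².
v = v₀ + at = 34.6 + (-4)(1) = 30.6 m/s
Δx = v₀t + ½at² = 34.6·1 + 0.5·-4·1² = 32.6 m
Speed at end of phase 2 = 30.6 m/s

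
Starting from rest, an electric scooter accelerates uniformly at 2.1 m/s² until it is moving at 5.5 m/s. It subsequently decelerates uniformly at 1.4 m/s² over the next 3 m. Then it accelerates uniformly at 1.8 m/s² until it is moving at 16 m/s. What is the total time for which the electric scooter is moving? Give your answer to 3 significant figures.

Phase 1 (accelerating): v₀ = 0 m/s, a = 2.1 m/s².
v = v₀ + at → t = (5.5 − 0) / 2.1 = 2.62 s
v² = v₀² + 2aΔx → Δx = (5.5² − 0²)/(2·2.1) = 7.20 m

Phase 2 (decelerating): v₀ = 5.50 m/s, a = -1.4 m/s².
v² = v₀² + 2aΔx = 5.50² + 2·-1.4·3 = 21.9 → v = 4.67 m/s
t = (v − v₀)/a = (4.67 − 5.50)/-1.4 = 0.590 s

Phase 3 (accelerating): v₀ = 4.67 m/s, a = 1.8 m/s².
v = v₀ + at → t = (16 − 4.67) / 1.8 = 6.29 s
v² = v₀² + 2aΔx → Δx = (16² − 4.67²)/(2·1.8) = 65.0 m
Total time = 2.62 + 0.590 + 6.29 = 9.50 s

9.50 s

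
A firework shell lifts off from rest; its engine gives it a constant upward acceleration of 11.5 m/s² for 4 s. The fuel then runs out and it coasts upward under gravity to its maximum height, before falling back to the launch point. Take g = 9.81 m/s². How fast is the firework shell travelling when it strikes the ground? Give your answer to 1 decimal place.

62.6 m/s

Phase 1 (powered ascent): v₀ = 0 m/s, a = 11.5 m/s².
v = v₀ + at = 0 + (11.5)(4) = 46.0 m/s
Δx = v₀t + ½at² = 0·4 + 0.5·11.5·4² = 92.0 m

Phase 2 (coasting upward): v₀ = 46.0 m/s, a = -9.81 m/s².
v = v₀ + at → t = (0 − 46.0) / -9.81 = 4.69 s
v² = v₀² + 2aΔx → Δx = (0² − 46.0²)/(2·-9.81) = 108 m

Phase 3 (free fall): v₀ = 0 m/s, a = -9.81 m/s².
Falls 200 m from rest: t = √(2·200/9.81) = 6.38 s; v = g·t = 62.6 m/s.
Impact speed = 62.6 m/s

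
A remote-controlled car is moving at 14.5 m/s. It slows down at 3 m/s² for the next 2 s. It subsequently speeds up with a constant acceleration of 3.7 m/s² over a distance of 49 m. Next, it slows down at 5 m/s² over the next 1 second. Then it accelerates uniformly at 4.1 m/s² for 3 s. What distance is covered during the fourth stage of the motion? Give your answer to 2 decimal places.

66.01 m

Phase 1 (decelerating): v₀ = 14.5 m/s, a = -3 m/s².
v = v₀ + at = 14.5 + (-3)(2) = 8.50 m/s
Δx = v₀t + ½at² = 14.5·2 + 0.5·-3·2² = 23.0 m

Phase 2 (accelerating): v₀ = 8.50 m/s, a = 3.7 m/s².
v² = v₀² + 2aΔx = 8.50² + 2·3.7·49 = 435 → v = 20.9 m/s
t = (v − v₀)/a = (20.9 − 8.50)/3.7 = 3.34 s

Phase 3 (decelerating): v₀ = 20.9 m/s, a = -5 m/s².
v = v₀ + at = 20.9 + (-5)(1) = 15.9 m/s
Δx = v₀t + ½at² = 20.9·1 + 0.5·-5·1² = 18.4 m

Phase 4 (accelerating): v₀ = 15.9 m/s, a = 4.1 m/s².
v = v₀ + at = 15.9 + (4.1)(3) = 28.2 m/s
Δx = v₀t + ½at² = 15.9·3 + 0.5·4.1·3² = 66.0 m
Distance in phase 4 = 66.0 m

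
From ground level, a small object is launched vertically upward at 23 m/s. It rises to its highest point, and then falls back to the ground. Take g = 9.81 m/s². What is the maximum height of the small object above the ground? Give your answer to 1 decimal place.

27.0 m

Phase 1 (rising): v₀ = 23.0 m/s, a = -9.81 m/s².
v = v₀ + at → t = (0 − 23.0) / -9.81 = 2.34 s
v² = v₀² + 2aΔx → Δx = (0² − 23.0²)/(2·-9.81) = 27.0 m
Maximum height = 27.0 m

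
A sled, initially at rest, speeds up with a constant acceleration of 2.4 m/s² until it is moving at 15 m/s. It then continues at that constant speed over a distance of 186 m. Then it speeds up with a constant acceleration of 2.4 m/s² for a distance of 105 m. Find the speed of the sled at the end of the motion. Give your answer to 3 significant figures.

Phase 1 (accelerating): v₀ = 0 m/s, a = 2.4 m/s².
v = v₀ + at → t = (15 − 0) / 2.4 = 6.25 s
v² = v₀² + 2aΔx → Δx = (15² − 0²)/(2·2.4) = 46.9 m

Phase 2 (constant speed): v₀ = 15.0 m/s, a = 0 m/s².
Constant speed: t = d/v = 186/15.0 = 12.4 s

Phase 3 (accelerating): v₀ = 15.0 m/s, a = 2.4 m/s².
v² = v₀² + 2aΔx = 15.0² + 2·2.4·105 = 729 → v = 27.0 m/s
t = (v − v₀)/a = (27.0 − 15.0)/2.4 = 5.00 s
Final speed = 27.0 m/s

27.0 m/s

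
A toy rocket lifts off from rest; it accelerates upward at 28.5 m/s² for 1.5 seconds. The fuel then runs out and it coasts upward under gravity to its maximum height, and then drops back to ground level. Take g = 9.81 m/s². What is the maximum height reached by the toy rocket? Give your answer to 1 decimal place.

125.2 m

Phase 1 (powered ascent): v₀ = 0 m/s, a = 28.5 m/s².
v = v₀ + at = 0 + (28.5)(1.5) = 42.8 m/s
Δx = v₀t + ½at² = 0·1.5 + 0.5·28.5·1.5² = 32.1 m

Phase 2 (coasting upward): v₀ = 42.8 m/s, a = -9.81 m/s².
v = v₀ + at → t = (0 − 42.8) / -9.81 = 4.36 s
v² = v₀² + 2aΔx → Δx = (0² − 42.8²)/(2·-9.81) = 93.1 m
Maximum height = 32.1 + 93.1 = 125 m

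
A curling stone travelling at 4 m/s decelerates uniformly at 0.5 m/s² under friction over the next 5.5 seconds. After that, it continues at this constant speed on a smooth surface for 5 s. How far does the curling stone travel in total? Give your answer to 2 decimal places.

20.69 m

Phase 1 (decelerating): v₀ = 4.00 m/s, a = -0.5 m/s².
v = v₀ + at = 4.00 + (-0.5)(5.5) = 1.25 m/s
Δx = v₀t + ½at² = 4.00·5.5 + 0.5·-0.5·5.5² = 14.4 m

Phase 2 (constant speed): v₀ = 1.25 m/s, a = 0 m/s².
v = v₀ + at = 1.25 + (0)(5) = 1.25 m/s
Δx = v₀t + ½at² = 1.25·5 + 0.5·0·5² = 6.25 m
Total distance = 14.4 + 6.25 = 20.7 m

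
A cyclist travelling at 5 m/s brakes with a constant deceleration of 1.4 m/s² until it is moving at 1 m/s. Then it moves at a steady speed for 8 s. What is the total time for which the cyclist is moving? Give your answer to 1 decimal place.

10.9 s

Phase 1 (decelerating): v₀ = 5.00 m/s, a = -1.4 m/s².
v = v₀ + at → t = (1 − 5.00) / -1.4 = 2.86 s
v² = v₀² + 2aΔx → Δx = (1² − 5.00²)/(2·-1.4) = 8.57 m

Phase 2 (constant speed): v₀ = 1.00 m/s, a = 0 m/s².
v = v₀ + at = 1.00 + (0)(8) = 1.00 m/s
Δx = v₀t + ½at² = 1.00·8 + 0.5·0·8² = 8.00 m
Total time = 2.86 + 8.00 = 10.9 s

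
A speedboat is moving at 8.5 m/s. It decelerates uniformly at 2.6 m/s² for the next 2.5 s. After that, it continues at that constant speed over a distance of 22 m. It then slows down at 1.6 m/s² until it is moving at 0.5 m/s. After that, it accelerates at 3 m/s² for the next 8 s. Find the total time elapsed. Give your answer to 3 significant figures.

22.4 s

Phase 1 (decelerating): v₀ = 8.50 m/s, a = -2.6 m/s².
v = v₀ + at = 8.50 + (-2.6)(2.5) = 2.00 m/s
Δx = v₀t + ½at² = 8.50·2.5 + 0.5·-2.6·2.5² = 13.1 m

Phase 2 (constant speed): v₀ = 2.00 m/s, a = 0 m/s².
Constant speed: t = d/v = 22/2.00 = 11.0 s

Phase 3 (decelerating): v₀ = 2.00 m/s, a = -1.6 m/s².
v = v₀ + at → t = (0.5 − 2.00) / -1.6 = 0.938 s
v² = v₀² + 2aΔx → Δx = (0.5² − 2.00²)/(2·-1.6) = 1.17 m

Phase 4 (accelerating): v₀ = 0.500 m/s, a = 3 m/s².
v = v₀ + at = 0.500 + (3)(8) = 24.5 m/s
Δx = v₀t + ½at² = 0.500·8 + 0.5·3·8² = 100 m
Total time = 2.50 + 11.0 + 0.938 + 8.00 = 22.4 s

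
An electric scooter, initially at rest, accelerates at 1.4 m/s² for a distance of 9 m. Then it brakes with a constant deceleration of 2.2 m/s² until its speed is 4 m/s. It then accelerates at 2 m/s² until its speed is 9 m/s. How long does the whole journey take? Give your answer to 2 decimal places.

Phase 1 (accelerating): v₀ = 0 m/s, a = 1.4 m/s².
v² = v₀² + 2aΔx = 0² + 2·1.4·9 = 25.2 → v = 5.02 m/s
t = (v − v₀)/a = (5.02 − 0)/1.4 = 3.59 s

Phase 2 (decelerating): v₀ = 5.02 m/s, a = -2.2 m/s².
v = v₀ + at → t = (4 − 5.02) / -2.2 = 0.464 s
v² = v₀² + 2aΔx → Δx = (4² − 5.02²)/(2·-2.2) = 2.09 m

Phase 3 (accelerating): v₀ = 4.00 m/s, a = 2 m/s².
v = v₀ + at → t = (9 − 4.00) / 2 = 2.50 s
v² = v₀² + 2aΔx → Δx = (9² − 4.00²)/(2·2) = 16.2 m
Total time = 3.59 + 0.464 + 2.50 = 6.55 s

6.55 s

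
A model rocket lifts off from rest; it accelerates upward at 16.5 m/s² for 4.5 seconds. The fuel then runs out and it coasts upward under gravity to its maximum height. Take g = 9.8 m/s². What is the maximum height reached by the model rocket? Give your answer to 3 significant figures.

448 m

Phase 1 (powered ascent): v₀ = 0 m/s, a = 16.5 m/s².
v = v₀ + at = 0 + (16.5)(4.5) = 74.2 m/s
Δx = v₀t + ½at² = 0·4.5 + 0.5·16.5·4.5² = 167 m

Phase 2 (coasting upward): v₀ = 74.2 m/s, a = -9.8 m/s².
v = v₀ + at → t = (0 − 74.2) / -9.8 = 7.58 s
v² = v₀² + 2aΔx → Δx = (0² − 74.2²)/(2·-9.8) = 281 m
Maximum height = 167 + 281 = 448 m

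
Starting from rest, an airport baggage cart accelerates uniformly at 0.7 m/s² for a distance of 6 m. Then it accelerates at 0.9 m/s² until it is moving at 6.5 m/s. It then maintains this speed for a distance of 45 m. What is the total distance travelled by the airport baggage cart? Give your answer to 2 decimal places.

69.81 m

Phase 1 (accelerating): v₀ = 0 m/s, a = 0.7 m/s².
v² = v₀² + 2aΔx = 0² + 2·0.7·6 = 8.40 → v = 2.90 m/s
t = (v − v₀)/a = (2.90 − 0)/0.7 = 4.14 s

Phase 2 (accelerating): v₀ = 2.90 m/s, a = 0.9 m/s².
v = v₀ + at → t = (6.5 − 2.90) / 0.9 = 4.00 s
v² = v₀² + 2aΔx → Δx = (6.5² − 2.90²)/(2·0.9) = 18.8 m

Phase 3 (constant speed): v₀ = 6.50 m/s, a = 0 m/s².
Constant speed: t = d/v = 45/6.50 = 6.92 s
Total distance = 6.00 + 18.8 + 45.0 = 69.8 m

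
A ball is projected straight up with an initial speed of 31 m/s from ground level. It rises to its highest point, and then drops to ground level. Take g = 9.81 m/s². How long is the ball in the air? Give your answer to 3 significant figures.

6.32 s

Phase 1 (rising): v₀ = 31.0 m/s, a = -9.81 m/s².
v = v₀ + at → t = (0 − 31.0) / -9.81 = 3.16 s
v² = v₀² + 2aΔx → Δx = (0² − 31.0²)/(2·-9.81) = 49.0 m

Phase 2 (falling): v₀ = 0 m/s, a = -9.81 m/s².
Falls 49.0 m from rest: t = √(2·49.0/9.81) = 3.16 s; v = g·t = 31.0 m/s.
Total time = 3.16 + 3.16 = 6.32 s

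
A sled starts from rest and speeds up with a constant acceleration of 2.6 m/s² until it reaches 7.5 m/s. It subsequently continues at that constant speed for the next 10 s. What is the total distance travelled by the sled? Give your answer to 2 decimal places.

85.82 m

Phase 1 (accelerating): v₀ = 0 m/s, a = 2.6 m/s².
v = v₀ + at → t = (7.5 − 0) / 2.6 = 2.88 s
v² = v₀² + 2aΔx → Δx = (7.5² − 0²)/(2·2.6) = 10.8 m

Phase 2 (constant speed): v₀ = 7.50 m/s, a = 0 m/s².
v = v₀ + at = 7.50 + (0)(10) = 7.50 m/s
Δx = v₀t + ½at² = 7.50·10 + 0.5·0·10² = 75.0 m
Total distance = 10.8 + 75.0 = 85.8 m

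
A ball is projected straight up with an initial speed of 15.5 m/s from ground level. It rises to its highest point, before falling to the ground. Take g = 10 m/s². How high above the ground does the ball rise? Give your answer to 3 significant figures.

12.0 m

Phase 1 (rising): v₀ = 15.5 m/s, a = -10 m/s².
v = v₀ + at → t = (0 − 15.5) / -10 = 1.55 s
v² = v₀² + 2aΔx → Δx = (0² − 15.5²)/(2·-10) = 12.0 m
Maximum height = 12.0 m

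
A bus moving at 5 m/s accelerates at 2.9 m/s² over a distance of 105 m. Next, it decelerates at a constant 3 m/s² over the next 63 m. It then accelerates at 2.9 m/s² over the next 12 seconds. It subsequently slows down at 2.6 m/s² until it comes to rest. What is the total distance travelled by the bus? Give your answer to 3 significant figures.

1070 m

Phase 1 (accelerating): v₀ = 5.00 m/s, a = 2.9 m/s².
v² = v₀² + 2aΔx = 5.00² + 2·2.9·105 = 634 → v = 25.2 m/s
t = (v − v₀)/a = (25.2 − 5.00)/2.9 = 6.96 s

Phase 2 (decelerating): v₀ = 25.2 m/s, a = -3 m/s².
v² = v₀² + 2aΔx = 25.2² + 2·-3·63 = 256 → v = 16.0 m/s
t = (v − v₀)/a = (16.0 − 25.2)/-3 = 3.06 s

Phase 3 (accelerating): v₀ = 16.0 m/s, a = 2.9 m/s².
v = v₀ + at = 16.0 + (2.9)(12) = 50.8 m/s
Δx = v₀t + ½at² = 16.0·12 + 0.5·2.9·12² = 401 m

Phase 4 (decelerating): v₀ = 50.8 m/s, a = -2.6 m/s².
v = v₀ + at → t = (0 − 50.8) / -2.6 = 19.5 s
v² = v₀² + 2aΔx → Δx = (0² − 50.8²)/(2·-2.6) = 496 m
Total distance = 105 + 63.0 + 401 + 496 = 1070 m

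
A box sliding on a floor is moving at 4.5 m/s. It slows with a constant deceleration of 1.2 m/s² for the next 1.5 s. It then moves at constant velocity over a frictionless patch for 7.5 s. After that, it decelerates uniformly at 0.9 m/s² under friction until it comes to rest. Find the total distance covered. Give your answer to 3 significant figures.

Phase 1 (decelerating): v₀ = 4.50 m/s, a = -1.2 m/s².
v = v₀ + at = 4.50 + (-1.2)(1.5) = 2.70 m/s
Δx = v₀t + ½at² = 4.50·1.5 + 0.5·-1.2·1.5² = 5.40 m

Phase 2 (constant speed): v₀ = 2.70 m/s, a = 0 m/s².
v = v₀ + at = 2.70 + (0)(7.5) = 2.70 m/s
Δx = v₀t + ½at² = 2.70·7.5 + 0.5·0·7.5² = 20.2 m

Phase 3 (decelerating): v₀ = 2.70 m/s, a = -0.9 m/s².
v = v₀ + at → t = (0 − 2.70) / -0.9 = 3.00 s
v² = v₀² + 2aΔx → Δx = (0² − 2.70²)/(2·-0.9) = 4.05 m
Total distance = 5.40 + 20.2 + 4.05 = 29.7 m

29.7 m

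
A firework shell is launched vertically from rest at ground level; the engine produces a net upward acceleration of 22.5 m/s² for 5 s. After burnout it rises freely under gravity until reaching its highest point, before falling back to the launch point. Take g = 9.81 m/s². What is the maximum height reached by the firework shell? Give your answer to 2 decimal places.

Phase 1 (powered ascent): v₀ = 0 m/s, a = 22.5 m/s².
v = v₀ + at = 0 + (22.5)(5) = 112 m/s
Δx = v₀t + ½at² = 0·5 + 0.5·22.5·5² = 281 m

Phase 2 (coasting upward): v₀ = 112 m/s, a = -9.81 m/s².
v = v₀ + at → t = (0 − 112) / -9.81 = 11.5 s
v² = v₀² + 2aΔx → Δx = (0² − 112²)/(2·-9.81) = 645 m
Maximum height = 281 + 645 = 926 m

926.32 m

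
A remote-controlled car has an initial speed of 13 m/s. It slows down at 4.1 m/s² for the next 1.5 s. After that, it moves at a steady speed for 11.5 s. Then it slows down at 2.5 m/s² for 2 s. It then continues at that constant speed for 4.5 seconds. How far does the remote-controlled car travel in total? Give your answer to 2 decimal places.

110.69 m

Phase 1 (decelerating): v₀ = 13.0 m/s, a = -4.1 m/s².
v = v₀ + at = 13.0 + (-4.1)(1.5) = 6.85 m/s
Δx = v₀t + ½at² = 13.0·1.5 + 0.5·-4.1·1.5² = 14.9 m

Phase 2 (constant speed): v₀ = 6.85 m/s, a = 0 m/s².
v = v₀ + at = 6.85 + (0)(11.5) = 6.85 m/s
Δx = v₀t + ½at² = 6.85·11.5 + 0.5·0·11.5² = 78.8 m

Phase 3 (decelerating): v₀ = 6.85 m/s, a = -2.5 m/s².
v = v₀ + at = 6.85 + (-2.5)(2) = 1.85 m/s
Δx = v₀t + ½at² = 6.85·2 + 0.5·-2.5·2² = 8.70 m

Phase 4 (constant speed): v₀ = 1.85 m/s, a = 0 m/s².
v = v₀ + at = 1.85 + (0)(4.5) = 1.85 m/s
Δx = v₀t + ½at² = 1.85·4.5 + 0.5·0·4.5² = 8.33 m
Total distance = 14.9 + 78.8 + 8.70 + 8.33 = 111 m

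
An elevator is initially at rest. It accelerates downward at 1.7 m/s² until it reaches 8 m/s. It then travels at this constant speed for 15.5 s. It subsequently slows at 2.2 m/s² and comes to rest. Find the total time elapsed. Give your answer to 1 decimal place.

Phase 1 (accelerating): v₀ = 0 m/s, a = 1.7 m/s².
v = v₀ + at → t = (8 − 0) / 1.7 = 4.71 s
v² = v₀² + 2aΔx → Δx = (8² − 0²)/(2·1.7) = 18.8 m

Phase 2 (constant speed): v₀ = 8.00 m/s, a = 0 m/s².
v = v₀ + at = 8.00 + (0)(15.5) = 8.00 m/s
Δx = v₀t + ½at² = 8.00·15.5 + 0.5·0·15.5² = 124 m

Phase 3 (decelerating): v₀ = 8.00 m/s, a = -2.2 m/s².
v = v₀ + at → t = (0 − 8.00) / -2.2 = 3.64 s
v² = v₀² + 2aΔx → Δx = (0² − 8.00²)/(2·-2.2) = 14.5 m
Total time = 4.71 + 15.5 + 3.64 = 23.8 s

23.8 s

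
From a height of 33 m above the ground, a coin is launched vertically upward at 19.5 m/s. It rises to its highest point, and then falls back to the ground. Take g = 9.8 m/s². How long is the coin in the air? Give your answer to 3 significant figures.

5.26 s

Phase 1 (rising): v₀ = 19.5 m/s, a = -9.8 m/s².
v = v₀ + at → t = (0 − 19.5) / -9.8 = 1.99 s
v² = v₀² + 2aΔx → Δx = (0² − 19.5²)/(2·-9.8) = 19.4 m

Phase 2 (falling): v₀ = 0 m/s, a = -9.8 m/s².
Falls 52.4 m from rest: t = √(2·52.4/9.8) = 3.27 s; v = g·t = 32.0 m/s.
Total time = 1.99 + 3.27 = 5.26 s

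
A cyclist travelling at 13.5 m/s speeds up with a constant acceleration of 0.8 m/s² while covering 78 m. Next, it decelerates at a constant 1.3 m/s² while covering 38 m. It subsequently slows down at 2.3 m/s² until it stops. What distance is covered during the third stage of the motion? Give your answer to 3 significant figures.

45.3 m

Phase 1 (accelerating): v₀ = 13.5 m/s, a = 0.8 m/s².
v² = v₀² + 2aΔx = 13.5² + 2·0.8·78 = 307 → v = 17.5 m/s
t = (v − v₀)/a = (17.5 − 13.5)/0.8 = 5.03 s

Phase 2 (decelerating): v₀ = 17.5 m/s, a = -1.3 m/s².
v² = v₀² + 2aΔx = 17.5² + 2·-1.3·38 = 208 → v = 14.4 m/s
t = (v − v₀)/a = (14.4 − 17.5)/-1.3 = 2.38 s

Phase 3 (decelerating): v₀ = 14.4 m/s, a = -2.3 m/s².
v = v₀ + at → t = (0 − 14.4) / -2.3 = 6.27 s
v² = v₀² + 2aΔx → Δx = (0² − 14.4²)/(2·-2.3) = 45.3 m
Distance in phase 3 = 45.3 m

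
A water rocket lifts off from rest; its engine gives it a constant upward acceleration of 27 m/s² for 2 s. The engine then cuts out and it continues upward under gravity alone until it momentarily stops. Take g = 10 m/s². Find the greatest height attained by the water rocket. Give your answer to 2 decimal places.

Phase 1 (powered ascent): v₀ = 0 m/s, a = 27 m/s².
v = v₀ + at = 0 + (27)(2) = 54.0 m/s
Δx = v₀t + ½at² = 0·2 + 0.5·27·2² = 54.0 m

Phase 2 (coasting upward): v₀ = 54.0 m/s, a = -10 m/s².
v = v₀ + at → t = (0 − 54.0) / -10 = 5.40 s
v² = v₀² + 2aΔx → Δx = (0² − 54.0²)/(2·-10) = 146 m
Maximum height = 54.0 + 146 = 200 m

199.80 m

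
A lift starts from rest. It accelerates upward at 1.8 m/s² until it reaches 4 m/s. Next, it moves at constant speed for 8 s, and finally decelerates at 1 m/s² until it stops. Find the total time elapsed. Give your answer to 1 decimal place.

14.2 s

Phase 1 (accelerating): v₀ = 0 m/s, a = 1.8 m/s².
v = v₀ + at → t = (4 − 0) / 1.8 = 2.22 s
v² = v₀² + 2aΔx → Δx = (4² − 0²)/(2·1.8) = 4.44 m

Phase 2 (constant speed): v₀ = 4.00 m/s, a = 0 m/s².
v = v₀ + at = 4.00 + (0)(8) = 4.00 m/s
Δx = v₀t + ½at² = 4.00·8 + 0.5·0·8² = 32.0 m

Phase 3 (decelerating): v₀ = 4.00 m/s, a = -1 m/s².
v = v₀ + at → t = (0 − 4.00) / -1 = 4.00 s
v² = v₀² + 2aΔx → Δx = (0² − 4.00²)/(2·-1) = 8.00 m
Total time = 2.22 + 8.00 + 4.00 = 14.2 s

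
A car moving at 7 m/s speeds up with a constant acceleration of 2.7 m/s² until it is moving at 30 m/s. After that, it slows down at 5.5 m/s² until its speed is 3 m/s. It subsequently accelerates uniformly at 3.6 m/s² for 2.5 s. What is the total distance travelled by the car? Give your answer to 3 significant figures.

Phase 1 (accelerating): v₀ = 7.00 m/s, a = 2.7 m/s².
v = v₀ + at → t = (30 − 7.00) / 2.7 = 8.52 s
v² = v₀² + 2aΔx → Δx = (30² − 7.00²)/(2·2.7) = 158 m

Phase 2 (decelerating): v₀ = 30.0 m/s, a = -5.5 m/s².
v = v₀ + at → t = (3 − 30.0) / -5.5 = 4.91 s
v² = v₀² + 2aΔx → Δx = (3² − 30.0²)/(2·-5.5) = 81.0 m

Phase 3 (accelerating): v₀ = 3.00 m/s, a = 3.6 m/s².
v = v₀ + at = 3.00 + (3.6)(2.5) = 12.0 m/s
Δx = v₀t + ½at² = 3.00·2.5 + 0.5·3.6·2.5² = 18.8 m
Total distance = 158 + 81.0 + 18.8 = 257 m

257 m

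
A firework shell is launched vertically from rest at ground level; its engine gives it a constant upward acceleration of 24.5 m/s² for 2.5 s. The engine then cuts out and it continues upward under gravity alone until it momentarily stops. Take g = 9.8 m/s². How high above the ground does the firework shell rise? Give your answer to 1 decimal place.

Phase 1 (powered ascent): v₀ = 0 m/s, a = 24.5 m/s².
v = v₀ + at = 0 + (24.5)(2.5) = 61.2 m/s
Δx = v₀t + ½at² = 0·2.5 + 0.5·24.5·2.5² = 76.6 m

Phase 2 (coasting upward): v₀ = 61.2 m/s, a = -9.8 m/s².
v = v₀ + at → t = (0 − 61.2) / -9.8 = 6.25 s
v² = v₀² + 2aΔx → Δx = (0² − 61.2²)/(2·-9.8) = 191 m
Maximum height = 76.6 + 191 = 268 m

268.0 m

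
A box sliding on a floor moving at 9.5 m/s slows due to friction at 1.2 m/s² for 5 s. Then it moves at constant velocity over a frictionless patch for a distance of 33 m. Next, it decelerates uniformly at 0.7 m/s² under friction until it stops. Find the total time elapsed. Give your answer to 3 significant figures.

Phase 1 (decelerating): v₀ = 9.50 m/s, a = -1.2 m/s².
v = v₀ + at = 9.50 + (-1.2)(5) = 3.50 m/s
Δx = v₀t + ½at² = 9.50·5 + 0.5·-1.2·5² = 32.5 m

Phase 2 (constant speed): v₀ = 3.50 m/s, a = 0 m/s².
Constant speed: t = d/v = 33/3.50 = 9.43 s

Phase 3 (decelerating): v₀ = 3.50 m/s, a = -0.7 m/s².
v = v₀ + at → t = (0 − 3.50) / -0.7 = 5.00 s
v² = v₀² + 2aΔx → Δx = (0² − 3.50²)/(2·-0.7) = 8.75 m
Total time = 5.00 + 9.43 + 5.00 = 19.4 s

19.4 s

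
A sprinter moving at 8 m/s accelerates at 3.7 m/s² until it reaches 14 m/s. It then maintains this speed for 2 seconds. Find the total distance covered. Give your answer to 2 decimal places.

Phase 1 (accelerating): v₀ = 8.00 m/s, a = 3.7 m/s².
v = v₀ + at → t = (14 − 8.00) / 3.7 = 1.62 s
v² = v₀² + 2aΔx → Δx = (14² − 8.00²)/(2·3.7) = 17.8 m

Phase 2 (constant speed): v₀ = 14.0 m/s, a = 0 m/s².
v = v₀ + at = 14.0 + (0)(2) = 14.0 m/s
Δx = v₀t + ½at² = 14.0·2 + 0.5·0·2² = 28.0 m
Total distance = 17.8 + 28.0 = 45.8 m

45.84 m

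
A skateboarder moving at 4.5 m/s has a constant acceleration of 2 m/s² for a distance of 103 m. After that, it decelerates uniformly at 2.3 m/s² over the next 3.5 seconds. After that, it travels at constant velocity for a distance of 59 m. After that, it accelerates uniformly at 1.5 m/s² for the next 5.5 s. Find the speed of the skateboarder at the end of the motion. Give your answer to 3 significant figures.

Phase 1 (accelerating): v₀ = 4.50 m/s, a = 2 m/s².
v² = v₀² + 2aΔx = 4.50² + 2·2·103 = 432 → v = 20.8 m/s
t = (v − v₀)/a = (20.8 − 4.50)/2 = 8.15 s

Phase 2 (decelerating): v₀ = 20.8 m/s, a = -2.3 m/s².
v = v₀ + at = 20.8 + (-2.3)(3.5) = 12.7 m/s
Δx = v₀t + ½at² = 20.8·3.5 + 0.5·-2.3·3.5² = 58.7 m

Phase 3 (constant speed): v₀ = 12.7 m/s, a = 0 m/s².
Constant speed: t = d/v = 59/12.7 = 4.63 s

Phase 4 (accelerating): v₀ = 12.7 m/s, a = 1.5 m/s².
v = v₀ + at = 12.7 + (1.5)(5.5) = 21.0 m/s
Δx = v₀t + ½at² = 12.7·5.5 + 0.5·1.5·5.5² = 92.8 m
Final speed = 21.0 m/s

21.0 m/s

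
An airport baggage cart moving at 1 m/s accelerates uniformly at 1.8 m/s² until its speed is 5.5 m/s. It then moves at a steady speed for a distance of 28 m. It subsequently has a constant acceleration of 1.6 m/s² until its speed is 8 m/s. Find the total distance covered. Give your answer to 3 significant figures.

46.7 m

Phase 1 (accelerating): v₀ = 1.00 m/s, a = 1.8 m/s².
v = v₀ + at → t = (5.5 − 1.00) / 1.8 = 2.50 s
v² = v₀² + 2aΔx → Δx = (5.5² − 1.00²)/(2·1.8) = 8.12 m

Phase 2 (constant speed): v₀ = 5.50 m/s, a = 0 m/s².
Constant speed: t = d/v = 28/5.50 = 5.09 s

Phase 3 (accelerating): v₀ = 5.50 m/s, a = 1.6 m/s².
v = v₀ + at → t = (8 − 5.50) / 1.6 = 1.56 s
v² = v₀² + 2aΔx → Δx = (8² − 5.50²)/(2·1.6) = 10.5 m
Total distance = 8.12 + 28.0 + 10.5 = 46.7 m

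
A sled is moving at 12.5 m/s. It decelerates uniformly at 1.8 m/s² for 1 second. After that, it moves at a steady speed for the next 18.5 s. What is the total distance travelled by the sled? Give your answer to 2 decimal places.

Phase 1 (decelerating): v₀ = 12.5 m/s, a = -1.8 m/s².
v = v₀ + at = 12.5 + (-1.8)(1) = 10.7 m/s
Δx = v₀t + ½at² = 12.5·1 + 0.5·-1.8·1² = 11.6 m

Phase 2 (constant speed): v₀ = 10.7 m/s, a = 0 m/s².
v = v₀ + at = 10.7 + (0)(18.5) = 10.7 m/s
Δx = v₀t + ½at² = 10.7·18.5 + 0.5·0·18.5² = 198 m
Total distance = 11.6 + 198 = 210 m

209.55 m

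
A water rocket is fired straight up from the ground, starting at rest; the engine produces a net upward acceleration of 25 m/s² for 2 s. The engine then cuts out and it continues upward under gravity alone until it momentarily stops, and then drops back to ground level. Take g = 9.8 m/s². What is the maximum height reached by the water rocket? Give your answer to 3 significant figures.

178 m

Phase 1 (powered ascent): v₀ = 0 m/s, a = 25 m/s².
v = v₀ + at = 0 + (25)(2) = 50.0 m/s
Δx = v₀t + ½at² = 0·2 + 0.5·25·2² = 50.0 m

Phase 2 (coasting upward): v₀ = 50.0 m/s, a = -9.8 m/s².
v = v₀ + at → t = (0 − 50.0) / -9.8 = 5.10 s
v² = v₀² + 2aΔx → Δx = (0² − 50.0²)/(2·-9.8) = 128 m
Maximum height = 50.0 + 128 = 178 m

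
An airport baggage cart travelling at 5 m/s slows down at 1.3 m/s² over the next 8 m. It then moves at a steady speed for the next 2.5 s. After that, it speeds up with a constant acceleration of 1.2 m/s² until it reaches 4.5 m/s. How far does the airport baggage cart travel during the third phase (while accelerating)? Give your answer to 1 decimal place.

Phase 1 (decelerating): v₀ = 5.00 m/s, a = -1.3 m/s².
v² = v₀² + 2aΔx = 5.00² + 2·-1.3·8 = 4.20 → v = 2.05 m/s
t = (v − v₀)/a = (2.05 − 5.00)/-1.3 = 2.27 s

Phase 2 (constant speed): v₀ = 2.05 m/s, a = 0 m/s².
v = v₀ + at = 2.05 + (0)(2.5) = 2.05 m/s
Δx = v₀t + ½at² = 2.05·2.5 + 0.5·0·2.5² = 5.12 m

Phase 3 (accelerating): v₀ = 2.05 m/s, a = 1.2 m/s².
v = v₀ + at → t = (4.5 − 2.05) / 1.2 = 2.04 s
v² = v₀² + 2aΔx → Δx = (4.5² − 2.05²)/(2·1.2) = 6.69 m
Distance in phase 3 = 6.69 m

6.7 m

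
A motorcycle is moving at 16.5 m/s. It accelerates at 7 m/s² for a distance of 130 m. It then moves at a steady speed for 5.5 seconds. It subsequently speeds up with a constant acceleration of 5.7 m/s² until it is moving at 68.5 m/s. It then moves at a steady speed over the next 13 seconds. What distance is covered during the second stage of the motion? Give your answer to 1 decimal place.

Phase 1 (accelerating): v₀ = 16.5 m/s, a = 7 m/s².
v² = v₀² + 2aΔx = 16.5² + 2·7·130 = 2090 → v = 45.7 m/s
t = (v − v₀)/a = (45.7 − 16.5)/7 = 4.18 s

Phase 2 (constant speed): v₀ = 45.7 m/s, a = 0 m/s².
v = v₀ + at = 45.7 + (0)(5.5) = 45.7 m/s
Δx = v₀t + ½at² = 45.7·5.5 + 0.5·0·5.5² = 252 m
Distance in phase 2 = 252 m

251.6 m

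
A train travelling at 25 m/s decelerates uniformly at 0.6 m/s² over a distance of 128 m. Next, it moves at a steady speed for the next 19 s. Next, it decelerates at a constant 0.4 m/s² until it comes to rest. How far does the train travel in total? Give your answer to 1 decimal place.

1129.8 m

Phase 1 (decelerating): v₀ = 25.0 m/s, a = -0.6 m/s².
v² = v₀² + 2aΔx = 25.0² + 2·-0.6·128 = 471 → v = 21.7 m/s
t = (v − v₀)/a = (21.7 − 25.0)/-0.6 = 5.48 s

Phase 2 (constant speed): v₀ = 21.7 m/s, a = 0 m/s².
v = v₀ + at = 21.7 + (0)(19) = 21.7 m/s
Δx = v₀t + ½at² = 21.7·19 + 0.5·0·19² = 413 m

Phase 3 (decelerating): v₀ = 21.7 m/s, a = -0.4 m/s².
v = v₀ + at → t = (0 − 21.7) / -0.4 = 54.3 s
v² = v₀² + 2aΔx → Δx = (0² − 21.7²)/(2·-0.4) = 589 m
Total distance = 128 + 413 + 589 = 1130 m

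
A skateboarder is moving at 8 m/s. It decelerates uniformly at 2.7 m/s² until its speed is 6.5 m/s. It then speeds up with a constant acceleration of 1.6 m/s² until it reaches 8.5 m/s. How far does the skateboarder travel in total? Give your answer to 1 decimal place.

13.4 m

Phase 1 (decelerating): v₀ = 8.00 m/s, a = -2.7 m/s².
v = v₀ + at → t = (6.5 − 8.00) / -2.7 = 0.556 s
v² = v₀² + 2aΔx → Δx = (6.5² − 8.00²)/(2·-2.7) = 4.03 m

Phase 2 (accelerating): v₀ = 6.50 m/s, a = 1.6 m/s².
v = v₀ + at → t = (8.5 − 6.50) / 1.6 = 1.25 s
v² = v₀² + 2aΔx → Δx = (8.5² − 6.50²)/(2·1.6) = 9.38 m
Total distance = 4.03 + 9.38 = 13.4 m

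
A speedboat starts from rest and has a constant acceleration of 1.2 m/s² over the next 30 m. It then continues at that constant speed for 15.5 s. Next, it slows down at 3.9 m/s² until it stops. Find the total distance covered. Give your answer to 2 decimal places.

170.75 m

Phase 1 (accelerating): v₀ = 0 m/s, a = 1.2 m/s².
v² = v₀² + 2aΔx = 0² + 2·1.2·30 = 72.0 → v = 8.49 m/s
t = (v − v₀)/a = (8.49 − 0)/1.2 = 7.07 s

Phase 2 (constant speed): v₀ = 8.49 m/s, a = 0 m/s².
v = v₀ + at = 8.49 + (0)(15.5) = 8.49 m/s
Δx = v₀t + ½at² = 8.49·15.5 + 0.5·0·15.5² = 132 m

Phase 3 (decelerating): v₀ = 8.49 m/s, a = -3.9 m/s².
v = v₀ + at → t = (0 − 8.49) / -3.9 = 2.18 s
v² = v₀² + 2aΔx → Δx = (0² − 8.49²)/(2·-3.9) = 9.23 m
Total distance = 30.0 + 132 + 9.23 = 171 m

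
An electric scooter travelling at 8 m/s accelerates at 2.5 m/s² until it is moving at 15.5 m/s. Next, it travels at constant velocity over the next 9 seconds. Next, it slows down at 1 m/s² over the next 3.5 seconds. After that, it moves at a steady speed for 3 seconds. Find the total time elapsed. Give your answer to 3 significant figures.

18.5 s

Phase 1 (accelerating): v₀ = 8.00 m/s, a = 2.5 m/s².
v = v₀ + at → t = (15.5 − 8.00) / 2.5 = 3.00 s
v² = v₀² + 2aΔx → Δx = (15.5² − 8.00²)/(2·2.5) = 35.2 m

Phase 2 (constant speed): v₀ = 15.5 m/s, a = 0 m/s².
v = v₀ + at = 15.5 + (0)(9) = 15.5 m/s
Δx = v₀t + ½at² = 15.5·9 + 0.5·0·9² = 140 m

Phase 3 (decelerating): v₀ = 15.5 m/s, a = -1 m/s².
v = v₀ + at = 15.5 + (-1)(3.5) = 12.0 m/s
Δx = v₀t + ½at² = 15.5·3.5 + 0.5·-1·3.5² = 48.1 m

Phase 4 (constant speed): v₀ = 12.0 m/s, a = 0 m/s².
v = v₀ + at = 12.0 + (0)(3) = 12.0 m/s
Δx = v₀t + ½at² = 12.0·3 + 0.5·0·3² = 36.0 m
Total time = 3.00 + 9.00 + 3.50 + 3.00 = 18.5 s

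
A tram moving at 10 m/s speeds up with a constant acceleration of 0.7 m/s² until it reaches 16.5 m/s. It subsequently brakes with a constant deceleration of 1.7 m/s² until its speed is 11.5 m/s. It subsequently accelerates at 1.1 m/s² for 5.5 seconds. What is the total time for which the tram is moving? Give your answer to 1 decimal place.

Phase 1 (accelerating): v₀ = 10.0 m/s, a = 0.7 m/s².
v = v₀ + at → t = (16.5 − 10.0) / 0.7 = 9.29 s
v² = v₀² + 2aΔx → Δx = (16.5² − 10.0²)/(2·0.7) = 123 m

Phase 2 (decelerating): v₀ = 16.5 m/s, a = -1.7 m/s².
v = v₀ + at → t = (11.5 − 16.5) / -1.7 = 2.94 s
v² = v₀² + 2aΔx → Δx = (11.5² − 16.5²)/(2·-1.7) = 41.2 m

Phase 3 (accelerating): v₀ = 11.5 m/s, a = 1.1 m/s².
v = v₀ + at = 11.5 + (1.1)(5.5) = 17.6 m/s
Δx = v₀t + ½at² = 11.5·5.5 + 0.5·1.1·5.5² = 79.9 m
Total time = 9.29 + 2.94 + 5.50 = 17.7 s

17.7 s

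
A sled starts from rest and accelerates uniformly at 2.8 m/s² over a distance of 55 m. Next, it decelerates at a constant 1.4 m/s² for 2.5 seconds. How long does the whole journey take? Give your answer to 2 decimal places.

8.77 s

Phase 1 (accelerating): v₀ = 0 m/s, a = 2.8 m/s².
v² = v₀² + 2aΔx = 0² + 2·2.8·55 = 308 → v = 17.5 m/s
t = (v − v₀)/a = (17.5 − 0)/2.8 = 6.27 s

Phase 2 (decelerating): v₀ = 17.5 m/s, a = -1.4 m/s².
v = v₀ + at = 17.5 + (-1.4)(2.5) = 14.0 m/s
Δx = v₀t + ½at² = 17.5·2.5 + 0.5·-1.4·2.5² = 39.5 m
Total time = 6.27 + 2.50 = 8.77 s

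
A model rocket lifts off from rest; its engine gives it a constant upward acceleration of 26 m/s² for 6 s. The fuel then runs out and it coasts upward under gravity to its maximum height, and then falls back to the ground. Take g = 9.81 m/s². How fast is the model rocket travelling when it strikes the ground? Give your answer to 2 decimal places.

183.08 m/s

Phase 1 (powered ascent): v₀ = 0 m/s, a = 26 m/s².
v = v₀ + at = 0 + (26)(6) = 156 m/s
Δx = v₀t + ½at² = 0·6 + 0.5·26·6² = 468 m

Phase 2 (coasting upward): v₀ = 156 m/s, a = -9.81 m/s².
v = v₀ + at → t = (0 − 156) / -9.81 = 15.9 s
v² = v₀² + 2aΔx → Δx = (0² − 156²)/(2·-9.81) = 1240 m

Phase 3 (free fall): v₀ = 0 m/s, a = -9.81 m/s².
Falls 1710 m from rest: t = √(2·1710/9.81) = 18.7 s; v = g·t = 183 m/s.
Impact speed = 183 m/s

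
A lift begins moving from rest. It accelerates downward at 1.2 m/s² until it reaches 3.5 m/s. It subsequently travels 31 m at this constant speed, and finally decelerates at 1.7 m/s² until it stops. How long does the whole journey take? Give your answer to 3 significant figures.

Phase 1 (accelerating): v₀ = 0 m/s, a = 1.2 m/s².
v = v₀ + at → t = (3.5 − 0) / 1.2 = 2.92 s
v² = v₀² + 2aΔx → Δx = (3.5² − 0²)/(2·1.2) = 5.10 m

Phase 2 (constant speed): v₀ = 3.50 m/s, a = 0 m/s².
Constant speed: t = d/v = 31/3.50 = 8.86 s

Phase 3 (decelerating): v₀ = 3.50 m/s, a = -1.7 m/s².
v = v₀ + at → t = (0 − 3.50) / -1.7 = 2.06 s
v² = v₀² + 2aΔx → Δx = (0² − 3.50²)/(2·-1.7) = 3.60 m
Total time = 2.92 + 8.86 + 2.06 = 13.8 s

13.8 s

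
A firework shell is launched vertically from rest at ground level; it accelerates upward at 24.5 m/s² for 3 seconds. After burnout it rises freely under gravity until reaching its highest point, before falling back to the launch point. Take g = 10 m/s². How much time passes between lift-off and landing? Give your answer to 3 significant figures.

Phase 1 (powered ascent): v₀ = 0 m/s, a = 24.5 m/s².
v = v₀ + at = 0 + (24.5)(3) = 73.5 m/s
Δx = v₀t + ½at² = 0·3 + 0.5·24.5·3² = 110 m

Phase 2 (coasting upward): v₀ = 73.5 m/s, a = -10 m/s².
v = v₀ + at → t = (0 − 73.5) / -10 = 7.35 s
v² = v₀² + 2aΔx → Δx = (0² − 73.5²)/(2·-10) = 270 m

Phase 3 (free fall): v₀ = 0 m/s, a = -10 m/s².
Falls 380 m from rest: t = √(2·380/10) = 8.72 s; v = g·t = 87.2 m/s.
Total time = 3.00 + 7.35 + 8.72 = 19.1 s

19.1 s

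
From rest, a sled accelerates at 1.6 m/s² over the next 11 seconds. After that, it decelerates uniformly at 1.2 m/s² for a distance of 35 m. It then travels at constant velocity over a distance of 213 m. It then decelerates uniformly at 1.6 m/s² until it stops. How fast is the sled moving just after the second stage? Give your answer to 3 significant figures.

15.0 m/s

Phase 1 (accelerating): v₀ = 0 m/s, a = 1.6 m/s².
v = v₀ + at = 0 + (1.6)(11) = 17.6 m/s
Δx = v₀t + ½at² = 0·11 + 0.5·1.6·11² = 96.8 m

Phase 2 (decelerating): v₀ = 17.6 m/s, a = -1.2 m/s².
v² = v₀² + 2aΔx = 17.6² + 2·-1.2·35 = 226 → v = 15.0 m/s
t = (v − v₀)/a = (15.0 − 17.6)/-1.2 = 2.15 s
Speed at end of phase 2 = 15.0 m/s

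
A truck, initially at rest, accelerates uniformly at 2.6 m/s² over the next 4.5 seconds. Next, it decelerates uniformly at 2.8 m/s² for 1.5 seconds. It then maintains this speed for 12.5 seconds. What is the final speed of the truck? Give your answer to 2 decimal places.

Phase 1 (accelerating): v₀ = 0 m/s, a = 2.6 m/s².
v = v₀ + at = 0 + (2.6)(4.5) = 11.7 m/s
Δx = v₀t + ½at² = 0·4.5 + 0.5·2.6·4.5² = 26.3 m

Phase 2 (decelerating): v₀ = 11.7 m/s, a = -2.8 m/s².
v = v₀ + at = 11.7 + (-2.8)(1.5) = 7.50 m/s
Δx = v₀t + ½at² = 11.7·1.5 + 0.5·-2.8·1.5² = 14.4 m

Phase 3 (constant speed): v₀ = 7.50 m/s, a = 0 m/s².
v = v₀ + at = 7.50 + (0)(12.5) = 7.50 m/s
Δx = v₀t + ½at² = 7.50·12.5 + 0.5·0·12.5² = 93.8 m
Final speed = 7.50 m/s

7.50 m/s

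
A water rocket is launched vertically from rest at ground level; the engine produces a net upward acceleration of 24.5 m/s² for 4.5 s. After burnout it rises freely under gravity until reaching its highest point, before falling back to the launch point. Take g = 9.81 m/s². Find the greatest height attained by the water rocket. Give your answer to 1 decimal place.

867.6 m

Phase 1 (powered ascent): v₀ = 0 m/s, a = 24.5 m/s².
v = v₀ + at = 0 + (24.5)(4.5) = 110 m/s
Δx = v₀t + ½at² = 0·4.5 + 0.5·24.5·4.5² = 248 m

Phase 2 (coasting upward): v₀ = 110 m/s, a = -9.81 m/s².
v = v₀ + at → t = (0 − 110) / -9.81 = 11.2 s
v² = v₀² + 2aΔx → Δx = (0² − 110²)/(2·-9.81) = 620 m
Maximum height = 248 + 620 = 868 m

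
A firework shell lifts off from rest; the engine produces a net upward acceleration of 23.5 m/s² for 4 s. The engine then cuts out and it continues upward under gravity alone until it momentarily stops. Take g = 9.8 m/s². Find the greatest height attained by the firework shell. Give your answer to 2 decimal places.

638.82 m

Phase 1 (powered ascent): v₀ = 0 m/s, a = 23.5 m/s².
v = v₀ + at = 0 + (23.5)(4) = 94.0 m/s
Δx = v₀t + ½at² = 0·4 + 0.5·23.5·4² = 188 m

Phase 2 (coasting upward): v₀ = 94.0 m/s, a = -9.8 m/s².
v = v₀ + at → t = (0 − 94.0) / -9.8 = 9.59 s
v² = v₀² + 2aΔx → Δx = (0² − 94.0²)/(2·-9.8) = 451 m
Maximum height = 188 + 451 = 639 m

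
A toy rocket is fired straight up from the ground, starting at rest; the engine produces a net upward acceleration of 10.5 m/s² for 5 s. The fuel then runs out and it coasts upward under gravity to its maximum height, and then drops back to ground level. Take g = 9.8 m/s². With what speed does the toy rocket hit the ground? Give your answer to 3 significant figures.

73.0 m/s

Phase 1 (powered ascent): v₀ = 0 m/s, a = 10.5 m/s².
v = v₀ + at = 0 + (10.5)(5) = 52.5 m/s
Δx = v₀t + ½at² = 0·5 + 0.5·10.5·5² = 131 m

Phase 2 (coasting upward): v₀ = 52.5 m/s, a = -9.8 m/s².
v = v₀ + at → t = (0 − 52.5) / -9.8 = 5.36 s
v² = v₀² + 2aΔx → Δx = (0² − 52.5²)/(2·-9.8) = 141 m

Phase 3 (free fall): v₀ = 0 m/s, a = -9.8 m/s².
Falls 272 m from rest: t = √(2·272/9.8) = 7.45 s; v = g·t = 73.0 m/s.
Impact speed = 73.0 m/s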